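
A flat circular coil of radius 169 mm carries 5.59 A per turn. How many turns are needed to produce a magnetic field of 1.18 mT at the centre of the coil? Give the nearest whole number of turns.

For an N-turn coil, B = Nμ₀I/(2R). A single turn gives B₁ = 2.08×10⁻⁵ T with R = 0.169 m.
N = B/B₁ = 1.18×10⁻³ / 2.08×10⁻⁵ = 56.78.

N = 57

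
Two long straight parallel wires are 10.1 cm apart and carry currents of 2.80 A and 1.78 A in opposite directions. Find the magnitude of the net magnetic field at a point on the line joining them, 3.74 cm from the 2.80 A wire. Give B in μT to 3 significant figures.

Each long wire gives B = μ₀I/(2πd). Distances are d₁ = 0.0374 m and d₂ = 0.0636 m.
B₁ = 1.50×10⁻⁵ T, B₂ = 5.60×10⁻⁶ T.
Between antiparallel currents both contributions point the same way, so they add. B = B₁ + B₂ = 1.50×10⁻⁵ + 5.60×10⁻⁶ = 2.06×10⁻⁵ T.

B ≈ 20.6 μT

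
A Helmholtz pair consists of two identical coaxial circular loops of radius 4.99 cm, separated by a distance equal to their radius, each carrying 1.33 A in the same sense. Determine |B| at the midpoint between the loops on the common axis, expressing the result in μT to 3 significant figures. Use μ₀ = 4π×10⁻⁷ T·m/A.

Each loop contributes B = μ₀IR²/[2(R²+z²)^(3/2)] on the axis, with z measured from that loop.
Loop 1 (z = 0.02495 m): B₁ = 1.20×10⁻⁵ T. Loop 2 (z = 0.02495 m): B₂ = 1.20×10⁻⁵ T.
The fields add: B = B₁ + B₂ = 2.40×10⁻⁵ T.

B ≈ 24.0 μT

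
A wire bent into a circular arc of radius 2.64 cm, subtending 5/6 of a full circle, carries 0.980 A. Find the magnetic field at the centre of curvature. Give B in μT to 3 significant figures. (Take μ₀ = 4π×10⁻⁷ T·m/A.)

B ≈ 19.4 μT

The Biot–Savart field of a circular arc at its centre is B = μ₀Iφ/(4πR), with φ = 5.236 rad.
B = (4π×10⁻⁷ × 0.980 × 5.236) / (4π × 0.0264) = 1.94×10⁻⁵ T.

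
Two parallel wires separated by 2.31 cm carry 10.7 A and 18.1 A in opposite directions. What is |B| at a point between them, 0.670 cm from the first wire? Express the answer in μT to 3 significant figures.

B ≈ 540 μT

Each long wire gives B = μ₀I/(2πd). Distances are d₁ = 0.0067 m and d₂ = 0.0164 m.
B₁ = 3.19×10⁻⁴ T, B₂ = 2.21×10⁻⁴ T.
Between antiparallel currents both contributions point the same way, so they add. B = B₁ + B₂ = 3.19×10⁻⁴ + 2.21×10⁻⁴ = 5.40×10⁻⁴ T.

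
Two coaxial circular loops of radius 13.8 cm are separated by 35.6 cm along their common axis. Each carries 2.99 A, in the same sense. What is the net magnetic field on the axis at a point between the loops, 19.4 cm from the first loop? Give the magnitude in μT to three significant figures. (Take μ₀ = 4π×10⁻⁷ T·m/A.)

Each loop contributes B = μ₀IR²/[2(R²+z²)^(3/2)] on the axis, with z measured from that loop.
Loop 1 (z = 0.194 m): B₁ = 2.65×10⁻⁶ T. Loop 2 (z = 0.162 m): B₂ = 3.71×10⁻⁶ T.
The fields add: B = B₁ + B₂ = 6.36×10⁻⁶ T.

B ≈ 6.36 μT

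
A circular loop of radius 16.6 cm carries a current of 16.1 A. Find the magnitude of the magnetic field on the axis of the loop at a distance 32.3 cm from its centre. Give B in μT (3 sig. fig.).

On the axis of a circular loop, B = μ₀IR² / [2(R²+z²)^(3/2)].
R² + z² = (0.166)² + (0.323)² = 0.1319 m², and (R²+z²)^(3/2) = 4.79×10⁻² m³.
B = (4π×10⁻⁷ × 16.1 × 0.02756) / (2 × 4.79×10⁻²) = 5.82×10⁻⁶ T.

B ≈ 5.82 μT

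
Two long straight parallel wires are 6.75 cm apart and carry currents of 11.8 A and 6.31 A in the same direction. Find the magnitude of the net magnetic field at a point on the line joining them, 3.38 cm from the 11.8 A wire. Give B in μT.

Each long wire gives B = μ₀I/(2πd). Distances are d₁ = 0.0338 m and d₂ = 0.0337 m.
B₁ = 6.98×10⁻⁵ T, B₂ = 3.74×10⁻⁵ T.
Between parallel currents the two contributions point in opposite directions, so they subtract. B = |B₁ − B₂| = |6.98×10⁻⁵ − 3.74×10⁻⁵| = 3.24×10⁻⁵ T.

B ≈ 32.4 μT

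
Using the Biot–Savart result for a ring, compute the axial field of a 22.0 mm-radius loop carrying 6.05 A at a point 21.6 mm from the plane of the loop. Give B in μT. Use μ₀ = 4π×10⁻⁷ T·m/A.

B ≈ 62.8 μT

On the axis of a circular loop, B = μ₀IR² / [2(R²+z²)^(3/2)].
R² + z² = (0.022)² + (0.0216)² = 0.0009506 m², and (R²+z²)^(3/2) = 2.93×10⁻⁵ m³.
B = (4π×10⁻⁷ × 6.05 × 0.000484) / (2 × 2.93×10⁻⁵) = 6.28×10⁻⁵ T.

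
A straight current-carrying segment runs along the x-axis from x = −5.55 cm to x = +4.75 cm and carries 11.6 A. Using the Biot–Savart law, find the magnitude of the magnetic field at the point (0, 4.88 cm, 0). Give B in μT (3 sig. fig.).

For a finite straight segment, B = (μ₀I/4πd)(sinθ₁ + sinθ₂), where θ₁, θ₂ are the angles from the perpendicular to each end.
The perpendicular distance is d = 0.0488 m; the end-offsets along the wire are a = 0.0555 m and b = 0.0475 m.
sinθ₁ = 0.0555/√(0.0555²+0.0488²) = 0.7510; sinθ₂ = 0.0475/√(0.0475²+0.0488²) = 0.6975.
B = (4π×10⁻⁷ × 11.6) / (4π × 0.0488) × (0.7510 + 0.6975) = 3.44×10⁻⁵ T.

B ≈ 34.4 μT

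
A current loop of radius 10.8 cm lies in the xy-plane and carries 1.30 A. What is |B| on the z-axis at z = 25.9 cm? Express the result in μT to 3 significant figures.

B ≈ 0.431 μT

On the axis of a circular loop, B = μ₀IR² / [2(R²+z²)^(3/2)].
R² + z² = (0.108)² + (0.259)² = 0.07875 m², and (R²+z²)^(3/2) = 2.21×10⁻² m³.
B = (4π×10⁻⁷ × 1.30 × 0.01166) / (2 × 2.21×10⁻²) = 4.31×10⁻⁷ T.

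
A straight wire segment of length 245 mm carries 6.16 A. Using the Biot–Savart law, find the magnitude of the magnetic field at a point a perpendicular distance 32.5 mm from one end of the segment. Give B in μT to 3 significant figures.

For a finite straight segment, B = (μ₀I/4πd)(sinθ₁ + sinθ₂), where θ₁, θ₂ are the angles from the perpendicular to each end.
The perpendicular foot is at one end, so the two end-offsets along the wire are 0 and L = 0.245 m.
sinθ₁ = 0/√(0²+0.0325²) = 0.0000; sinθ₂ = 0.245/√(0.245²+0.0325²) = 0.9913.
B = (4π×10⁻⁷ × 6.16) / (4π × 0.0325) × (0.0000 + 0.9913) = 1.88×10⁻⁵ T.

B ≈ 18.8 μT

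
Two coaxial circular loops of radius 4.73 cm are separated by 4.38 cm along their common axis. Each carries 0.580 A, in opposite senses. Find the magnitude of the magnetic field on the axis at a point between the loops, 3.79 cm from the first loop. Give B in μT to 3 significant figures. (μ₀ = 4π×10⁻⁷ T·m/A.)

Each loop contributes B = μ₀IR²/[2(R²+z²)^(3/2)] on the axis, with z measured from that loop.
Loop 1 (z = 0.0379 m): B₁ = 3.66×10⁻⁶ T. Loop 2 (z = 0.0059 m): B₂ = 7.53×10⁻⁶ T.
The fields oppose: B = |B₁ − B₂| = 3.87×10⁻⁶ T.

B ≈ 3.87 μT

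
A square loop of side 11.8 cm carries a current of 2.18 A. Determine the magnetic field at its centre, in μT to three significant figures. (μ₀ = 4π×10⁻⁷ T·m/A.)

Each side is a finite straight segment at perpendicular distance d = a/(2 tan(π/4)) = 0.059 m from the centre, with end-angles ±π/4.
One side contributes B₁ = (μ₀I/4πd)·2 sin(π/4) = 5.23×10⁻⁶ T.
All 4 sides add in the same direction: B = 4 × 5.23×10⁻⁶ = 2.09×10⁻⁵ T.

B ≈ 20.9 μT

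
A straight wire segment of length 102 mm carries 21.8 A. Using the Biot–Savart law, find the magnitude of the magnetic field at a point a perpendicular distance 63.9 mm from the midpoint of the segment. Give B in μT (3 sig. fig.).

B ≈ 42.6 μT

For a finite straight segment, B = (μ₀I/4πd)(sinθ₁ + sinθ₂), where θ₁, θ₂ are the angles from the perpendicular to each end.
The perpendicular from the point meets the wire at its midpoint, so each end is L/2 = 0.051 m away along the wire.
sinθ₁ = 0.051/√(0.051²+0.0639²) = 0.6238; sinθ₂ = 0.051/√(0.051²+0.0639²) = 0.6238.
B = (4π×10⁻⁷ × 21.8) / (4π × 0.0639) × (0.6238 + 0.6238) = 4.26×10⁻⁵ T.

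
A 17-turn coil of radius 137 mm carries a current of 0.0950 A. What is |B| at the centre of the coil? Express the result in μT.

For an N-turn flat coil, B = Nμ₀I/(2R) with R = 0.137 m.
B = 17 × 4.36×10⁻⁷ T = 7.41×10⁻⁶ T.

B ≈ 7.41 μT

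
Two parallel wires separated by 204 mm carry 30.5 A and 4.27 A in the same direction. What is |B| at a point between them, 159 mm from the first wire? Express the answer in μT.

Each long wire gives B = μ₀I/(2πd). Distances are d₁ = 0.159 m and d₂ = 0.045 m.
B₁ = 3.84×10⁻⁵ T, B₂ = 1.90×10⁻⁵ T.
Between parallel currents the two contributions point in opposite directions, so they subtract. B = |B₁ − B₂| = |3.84×10⁻⁵ − 1.90×10⁻⁵| = 1.94×10⁻⁵ T.

B ≈ 19.4 μT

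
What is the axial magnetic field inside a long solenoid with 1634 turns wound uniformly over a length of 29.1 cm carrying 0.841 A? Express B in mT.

B ≈ 5.93 mT

Inside a long solenoid, B = μ₀nI with n = 5615 turns/m.
B = 4π×10⁻⁷ × 5615 × 0.841 = 5.93×10⁻³ T.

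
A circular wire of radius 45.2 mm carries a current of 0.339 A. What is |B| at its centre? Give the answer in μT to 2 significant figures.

At the centre of a circular loop the Biot–Savart law gives B = μ₀I/(2R).
B = (4π×10⁻⁷ × 0.339) / (2 × 0.0452) = 4.71×10⁻⁶ T.

B ≈ 4.7 μT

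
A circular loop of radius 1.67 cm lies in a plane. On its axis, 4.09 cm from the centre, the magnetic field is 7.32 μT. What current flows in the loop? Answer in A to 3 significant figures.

I ≈ 3.60 A

On the axis of a loop, B = μ₀IR²/[2(R²+z²)^(3/2)], so I = 2B(R²+z²)^(3/2)/(μ₀R²).
R² + z² = 0.0002789 + 0.001673 = 0.001952 m²; raised to 3/2 gives 8.62×10⁻⁵ m³.
I = 2 × 7.32×10⁻⁶ × 8.62×10⁻⁵ / (1.26×10⁻⁶ × 0.0002789) = 3.60 A.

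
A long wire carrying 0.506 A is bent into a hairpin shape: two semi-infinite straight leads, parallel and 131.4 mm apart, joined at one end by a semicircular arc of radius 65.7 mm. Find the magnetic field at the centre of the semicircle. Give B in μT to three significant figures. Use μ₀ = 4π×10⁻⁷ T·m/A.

The semicircular arc contributes B_arc = μ₀I·π/(4πR) = μ₀I/(4R) = 2.42×10⁻⁶ T.
Each semi-infinite lead is at perpendicular distance R = 0.0657 m from the centre, with the perpendicular foot at its near end, so it contributes μ₀I/(4πR); both point the same way, together 1.54×10⁻⁶ T.
Arc and leads all point the same direction: B = 2.42×10⁻⁶ + 1.54×10⁻⁶ = 3.96×10⁻⁶ T.

B ≈ 3.96 μT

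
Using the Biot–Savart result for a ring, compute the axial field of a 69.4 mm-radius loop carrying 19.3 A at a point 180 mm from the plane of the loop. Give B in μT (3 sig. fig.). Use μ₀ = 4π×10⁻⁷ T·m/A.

B ≈ 8.13 μT

On the axis of a circular loop, B = μ₀IR² / [2(R²+z²)^(3/2)].
R² + z² = (0.0694)² + (0.18)² = 0.03722 m², and (R²+z²)^(3/2) = 7.18×10⁻³ m³.
B = (4π×10⁻⁷ × 19.3 × 0.004816) / (2 × 7.18×10⁻³) = 8.13×10⁻⁶ T.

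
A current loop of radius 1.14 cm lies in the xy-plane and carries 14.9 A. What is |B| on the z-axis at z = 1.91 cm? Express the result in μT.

B ≈ 111 μT

On the axis of a circular loop, B = μ₀IR² / [2(R²+z²)^(3/2)].
R² + z² = (0.0114)² + (0.0191)² = 0.0004948 m², and (R²+z²)^(3/2) = 1.10×10⁻⁵ m³.
B = (4π×10⁻⁷ × 14.9 × 0.00013) / (2 × 1.10×10⁻⁵) = 1.11×10⁻⁴ T.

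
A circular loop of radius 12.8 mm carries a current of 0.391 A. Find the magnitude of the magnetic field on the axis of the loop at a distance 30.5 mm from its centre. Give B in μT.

B ≈ 1.11 μT

On the axis of a circular loop, B = μ₀IR² / [2(R²+z²)^(3/2)].
R² + z² = (0.0128)² + (0.0305)² = 0.001094 m², and (R²+z²)^(3/2) = 3.62×10⁻⁵ m³.
B = (4π×10⁻⁷ × 0.391 × 0.0001638) / (2 × 3.62×10⁻⁵) = 1.11×10⁻⁶ T.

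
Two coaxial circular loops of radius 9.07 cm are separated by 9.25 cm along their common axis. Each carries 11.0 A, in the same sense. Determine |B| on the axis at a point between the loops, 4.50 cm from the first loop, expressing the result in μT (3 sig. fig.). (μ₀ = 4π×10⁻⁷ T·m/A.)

B ≈ 108 μT

Each loop contributes B = μ₀IR²/[2(R²+z²)^(3/2)] on the axis, with z measured from that loop.
Loop 1 (z = 0.045 m): B₁ = 5.48×10⁻⁵ T. Loop 2 (z = 0.0475 m): B₂ = 5.30×10⁻⁵ T.
The fields add: B = B₁ + B₂ = 1.08×10⁻⁴ T.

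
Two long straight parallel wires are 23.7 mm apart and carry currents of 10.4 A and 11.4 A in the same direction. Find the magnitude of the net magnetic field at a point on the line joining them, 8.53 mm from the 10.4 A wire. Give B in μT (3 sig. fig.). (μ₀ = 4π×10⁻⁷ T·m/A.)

B ≈ 93.5 μT

Each long wire gives B = μ₀I/(2πd). Distances are d₁ = 0.00853 m and d₂ = 0.01517 m.
B₁ = 2.44×10⁻⁴ T, B₂ = 1.50×10⁻⁴ T.
Between parallel currents the two contributions point in opposite directions, so they subtract. B = |B₁ − B₂| = |2.44×10⁻⁴ − 1.50×10⁻⁴| = 9.35×10⁻⁵ T.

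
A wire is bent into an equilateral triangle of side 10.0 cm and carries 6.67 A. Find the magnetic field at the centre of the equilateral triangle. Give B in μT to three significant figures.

Each side is a finite straight segment at perpendicular distance d = a/(2 tan(π/3)) = 0.02887 m from the centre, with end-angles ±π/3.
One side contributes B₁ = (μ₀I/4πd)·2 sin(π/3) = 4.00×10⁻⁵ T.
All 3 sides add in the same direction: B = 3 × 4.00×10⁻⁵ = 1.20×10⁻⁴ T.

B ≈ 120 μT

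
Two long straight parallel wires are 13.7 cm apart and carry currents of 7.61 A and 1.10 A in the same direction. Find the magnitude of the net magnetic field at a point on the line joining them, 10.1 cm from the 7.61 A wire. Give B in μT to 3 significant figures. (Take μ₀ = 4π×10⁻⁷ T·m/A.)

B ≈ 8.96 μT

Each long wire gives B = μ₀I/(2πd). Distances are d₁ = 0.101 m and d₂ = 0.036 m.
B₁ = 1.51×10⁻⁵ T, B₂ = 6.11×10⁻⁶ T.
Between parallel currents the two contributions point in opposite directions, so they subtract. B = |B₁ − B₂| = |1.51×10⁻⁵ − 6.11×10⁻⁶| = 8.96×10⁻⁶ T.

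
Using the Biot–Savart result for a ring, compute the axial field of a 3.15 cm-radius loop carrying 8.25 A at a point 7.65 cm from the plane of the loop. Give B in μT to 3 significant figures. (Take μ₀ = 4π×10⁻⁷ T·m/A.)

On the axis of a circular loop, B = μ₀IR² / [2(R²+z²)^(3/2)].
R² + z² = (0.0315)² + (0.0765)² = 0.006844 m², and (R²+z²)^(3/2) = 5.66×10⁻⁴ m³.
B = (4π×10⁻⁷ × 8.25 × 0.0009923) / (2 × 5.66×10⁻⁴) = 9.08×10⁻⁶ T.

B ≈ 9.08 μT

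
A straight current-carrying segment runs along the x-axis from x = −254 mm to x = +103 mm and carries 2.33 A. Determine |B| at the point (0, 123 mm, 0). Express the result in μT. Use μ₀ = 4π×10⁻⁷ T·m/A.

B ≈ 2.92 μT

For a finite straight segment, B = (μ₀I/4πd)(sinθ₁ + sinθ₂), where θ₁, θ₂ are the angles from the perpendicular to each end.
The perpendicular distance is d = 0.123 m; the end-offsets along the wire are a = 0.254 m and b = 0.103 m.
sinθ₁ = 0.254/√(0.254²+0.123²) = 0.9000; sinθ₂ = 0.103/√(0.103²+0.123²) = 0.6420.
B = (4π×10⁻⁷ × 2.33) / (4π × 0.123) × (0.9000 + 0.6420) = 2.92×10⁻⁶ T.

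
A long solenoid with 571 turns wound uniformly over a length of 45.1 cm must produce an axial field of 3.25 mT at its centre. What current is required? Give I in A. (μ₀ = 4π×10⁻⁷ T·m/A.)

Inside a long solenoid B = μ₀nI with n = 1266 m⁻¹, so I = B/(μ₀n).
I = 3.25×10⁻³ / (4π×10⁻⁷ × 1266) = 2.04 A.

I ≈ 2.04 A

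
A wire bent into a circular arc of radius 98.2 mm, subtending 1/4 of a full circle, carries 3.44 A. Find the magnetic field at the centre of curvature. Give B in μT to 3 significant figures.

The Biot–Savart field of a circular arc at its centre is B = μ₀Iφ/(4πR), with φ = 1.571 rad.
B = (4π×10⁻⁷ × 3.44 × 1.571) / (4π × 0.0982) = 5.50×10⁻⁶ T.

B ≈ 5.50 μT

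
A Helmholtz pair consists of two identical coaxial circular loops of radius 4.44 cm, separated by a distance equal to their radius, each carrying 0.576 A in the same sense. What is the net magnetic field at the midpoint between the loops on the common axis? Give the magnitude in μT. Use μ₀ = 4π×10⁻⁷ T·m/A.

B ≈ 11.7 μT

Each loop contributes B = μ₀IR²/[2(R²+z²)^(3/2)] on the axis, with z measured from that loop.
Loop 1 (z = 0.0222 m): B₁ = 5.83×10⁻⁶ T. Loop 2 (z = 0.0222 m): B₂ = 5.83×10⁻⁶ T.
The fields add: B = B₁ + B₂ = 1.17×10⁻⁵ T.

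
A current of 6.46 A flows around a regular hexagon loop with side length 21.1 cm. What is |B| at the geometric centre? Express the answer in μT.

B ≈ 21.2 μT

Each side is a finite straight segment at perpendicular distance d = a/(2 tan(π/6)) = 0.1827 m from the centre, with end-angles ±π/6.
One side contributes B₁ = (μ₀I/4πd)·2 sin(π/6) = 3.54×10⁻⁶ T.
All 6 sides add in the same direction: B = 6 × 3.54×10⁻⁶ = 2.12×10⁻⁵ T.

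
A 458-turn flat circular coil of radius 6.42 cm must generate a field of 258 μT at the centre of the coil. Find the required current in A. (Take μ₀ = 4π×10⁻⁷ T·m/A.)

I ≈ 0.0576 A

For an N-turn coil, B = Nμ₀I/(2R) with R = 0.0642 m, so I = 2RB/(Nμ₀) = 2 × 0.0642 × 2.58×10⁻⁴ / (458 × 4π×10⁻⁷) = 5.76×10⁻² A.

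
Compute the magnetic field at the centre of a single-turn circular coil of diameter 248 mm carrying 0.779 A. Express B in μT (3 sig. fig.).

B ≈ 3.95 μT

At the centre of a circular loop the Biot–Savart law gives B = μ₀I/(2R) (so R = 0.124 m).
B = (4π×10⁻⁷ × 0.779) / (2 × 0.124) = 3.95×10⁻⁶ T.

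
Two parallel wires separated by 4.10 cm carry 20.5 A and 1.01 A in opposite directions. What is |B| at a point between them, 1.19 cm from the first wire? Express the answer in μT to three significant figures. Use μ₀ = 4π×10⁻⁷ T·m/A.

B ≈ 351 μT

Each long wire gives B = μ₀I/(2πd). Distances are d₁ = 0.0119 m and d₂ = 0.0291 m.
B₁ = 3.45×10⁻⁴ T, B₂ = 6.94×10⁻⁶ T.
Between antiparallel currents both contributions point the same way, so they add. B = B₁ + B₂ = 3.45×10⁻⁴ + 6.94×10⁻⁶ = 3.51×10⁻⁴ T.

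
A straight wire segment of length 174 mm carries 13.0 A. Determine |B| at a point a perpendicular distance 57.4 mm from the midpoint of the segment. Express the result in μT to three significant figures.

For a finite straight segment, B = (μ₀I/4πd)(sinθ₁ + sinθ₂), where θ₁, θ₂ are the angles from the perpendicular to each end.
The perpendicular from the point meets the wire at its midpoint, so each end is L/2 = 0.087 m away along the wire.
sinθ₁ = 0.087/√(0.087²+0.0574²) = 0.8347; sinθ₂ = 0.087/√(0.087²+0.0574²) = 0.8347.
B = (4π×10⁻⁷ × 13.0) / (4π × 0.0574) × (0.8347 + 0.8347) = 3.78×10⁻⁵ T.

B ≈ 37.8 μT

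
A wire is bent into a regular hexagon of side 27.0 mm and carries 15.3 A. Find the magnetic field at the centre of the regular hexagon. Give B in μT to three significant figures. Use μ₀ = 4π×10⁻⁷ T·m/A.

B ≈ 393 μT

Each side is a finite straight segment at perpendicular distance d = a/(2 tan(π/6)) = 0.02338 m from the centre, with end-angles ±π/6.
One side contributes B₁ = (μ₀I/4πd)·2 sin(π/6) = 6.54×10⁻⁵ T.
All 6 sides add in the same direction: B = 6 × 6.54×10⁻⁵ = 3.93×10⁻⁴ T.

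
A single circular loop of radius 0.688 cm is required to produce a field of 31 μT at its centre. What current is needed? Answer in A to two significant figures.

I ≈ 0.34 A

At the centre of a circular loop B = μ₀I/(2R), so I = 2RB/μ₀.
With R = 0.00688 m, I = 2 × 0.00688 × 3.10×10⁻⁵ / (4π×10⁻⁷) = 0.339 A.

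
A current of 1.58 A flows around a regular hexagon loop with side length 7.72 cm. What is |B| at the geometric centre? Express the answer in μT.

B ≈ 14.2 μT

Each side is a finite straight segment at perpendicular distance d = a/(2 tan(π/6)) = 0.06686 m from the centre, with end-angles ±π/6.
One side contributes B₁ = (μ₀I/4πd)·2 sin(π/6) = 2.36×10⁻⁶ T.
All 6 sides add in the same direction: B = 6 × 2.36×10⁻⁶ = 1.42×10⁻⁵ T.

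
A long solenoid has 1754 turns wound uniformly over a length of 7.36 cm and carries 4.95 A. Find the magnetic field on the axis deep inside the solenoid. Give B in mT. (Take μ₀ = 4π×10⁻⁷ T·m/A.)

B ≈ 148 mT

Inside a long solenoid, B = μ₀nI with n = 2.383×10⁴ turns/m.
B = 4π×10⁻⁷ × 2.383×10⁴ × 4.95 = 0.148 T.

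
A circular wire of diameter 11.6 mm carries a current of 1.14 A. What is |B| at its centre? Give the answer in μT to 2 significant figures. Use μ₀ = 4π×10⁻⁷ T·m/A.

B ≈ 120 μT

At the centre of a circular loop the Biot–Savart law gives B = μ₀I/(2R) (so R = 0.0058 m).
B = (4π×10⁻⁷ × 1.14) / (2 × 0.0058) = 1.23×10⁻⁴ T.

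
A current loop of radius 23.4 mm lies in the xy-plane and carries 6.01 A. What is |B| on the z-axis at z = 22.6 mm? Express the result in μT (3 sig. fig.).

On the axis of a circular loop, B = μ₀IR² / [2(R²+z²)^(3/2)].
R² + z² = (0.0234)² + (0.0226)² = 0.001058 m², and (R²+z²)^(3/2) = 3.44×10⁻⁵ m³.
B = (4π×10⁻⁷ × 6.01 × 0.0005476) / (2 × 3.44×10⁻⁵) = 6.01×10⁻⁵ T.

B ≈ 60.1 μT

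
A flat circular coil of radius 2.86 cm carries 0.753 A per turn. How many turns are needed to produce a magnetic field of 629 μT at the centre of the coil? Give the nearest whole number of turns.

N = 38

For an N-turn coil, B = Nμ₀I/(2R). A single turn gives B₁ = 1.65×10⁻⁵ T with R = 0.0286 m.
N = B/B₁ = 6.29×10⁻⁴ / 1.65×10⁻⁵ = 38.02.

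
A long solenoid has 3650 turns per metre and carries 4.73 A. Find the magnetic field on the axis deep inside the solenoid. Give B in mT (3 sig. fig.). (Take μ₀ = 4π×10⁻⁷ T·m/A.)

B ≈ 21.7 mT

Inside a long solenoid, B = μ₀nI with n = 3650 turns/m.
B = 4π×10⁻⁷ × 3650 × 4.73 = 2.17×10⁻² T.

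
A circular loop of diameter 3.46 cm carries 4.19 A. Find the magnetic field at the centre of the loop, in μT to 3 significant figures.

At the centre of a circular loop the Biot–Savart law gives B = μ₀I/(2R) (so R = 0.0173 m).
B = (4π×10⁻⁷ × 4.19) / (2 × 0.0173) = 1.52×10⁻⁴ T.

B ≈ 152 μT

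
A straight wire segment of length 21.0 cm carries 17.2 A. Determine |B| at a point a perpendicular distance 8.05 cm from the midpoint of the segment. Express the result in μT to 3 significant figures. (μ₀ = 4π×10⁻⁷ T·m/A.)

For a finite straight segment, B = (μ₀I/4πd)(sinθ₁ + sinθ₂), where θ₁, θ₂ are the angles from the perpendicular to each end.
The perpendicular from the point meets the wire at its midpoint, so each end is L/2 = 0.105 m away along the wire.
sinθ₁ = 0.105/√(0.105²+0.0805²) = 0.7936; sinθ₂ = 0.105/√(0.105²+0.0805²) = 0.7936.
B = (4π×10⁻⁷ × 17.2) / (4π × 0.0805) × (0.7936 + 0.7936) = 3.39×10⁻⁵ T.

B ≈ 33.9 μT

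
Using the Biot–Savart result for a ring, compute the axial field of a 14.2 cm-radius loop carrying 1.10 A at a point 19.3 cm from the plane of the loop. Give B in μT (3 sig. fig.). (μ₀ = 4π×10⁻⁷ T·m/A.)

On the axis of a circular loop, B = μ₀IR² / [2(R²+z²)^(3/2)].
R² + z² = (0.142)² + (0.193)² = 0.05741 m², and (R²+z²)^(3/2) = 1.38×10⁻² m³.
B = (4π×10⁻⁷ × 1.10 × 0.02016) / (2 × 1.38×10⁻²) = 1.01×10⁻⁶ T.

B ≈ 1.01 μT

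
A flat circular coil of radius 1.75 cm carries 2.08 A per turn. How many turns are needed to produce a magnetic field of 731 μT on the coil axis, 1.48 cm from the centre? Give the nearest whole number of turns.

For an N-turn coil, B = Nμ₀IR²/[2(R²+z²)^(3/2)]. A single turn gives B₁ = 3.32×10⁻⁵ T with R = 0.0175 m, z = 0.0148 m.
N = B/B₁ = 7.31×10⁻⁴ / 3.32×10⁻⁵ = 21.99.

N = 22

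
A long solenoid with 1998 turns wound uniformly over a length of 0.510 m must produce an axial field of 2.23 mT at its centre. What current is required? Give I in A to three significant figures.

Inside a long solenoid B = μ₀nI with n = 3918 m⁻¹, so I = B/(μ₀n).
I = 2.23×10⁻³ / (4π×10⁻⁷ × 3918) = 0.453 A.

I ≈ 0.453 A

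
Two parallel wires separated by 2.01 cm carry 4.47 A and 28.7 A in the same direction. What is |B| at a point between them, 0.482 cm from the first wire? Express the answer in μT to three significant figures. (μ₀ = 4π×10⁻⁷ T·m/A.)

Each long wire gives B = μ₀I/(2πd). Distances are d₁ = 0.00482 m and d₂ = 0.01528 m.
B₁ = 1.85×10⁻⁴ T, B₂ = 3.76×10⁻⁴ T.
Between parallel currents the two contributions point in opposite directions, so they subtract. B = |B₁ − B₂| = |1.85×10⁻⁴ − 3.76×10⁻⁴| = 1.90×10⁻⁴ T.

B ≈ 190 μT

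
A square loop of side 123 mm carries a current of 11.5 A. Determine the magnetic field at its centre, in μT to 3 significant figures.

B ≈ 106 μT

Each side is a finite straight segment at perpendicular distance d = a/(2 tan(π/4)) = 0.0615 m from the centre, with end-angles ±π/4.
One side contributes B₁ = (μ₀I/4πd)·2 sin(π/4) = 2.64×10⁻⁵ T.
All 4 sides add in the same direction: B = 4 × 2.64×10⁻⁵ = 1.06×10⁻⁴ T.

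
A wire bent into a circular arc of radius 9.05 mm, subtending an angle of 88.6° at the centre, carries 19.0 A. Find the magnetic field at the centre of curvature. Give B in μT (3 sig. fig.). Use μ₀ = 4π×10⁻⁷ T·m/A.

B ≈ 325 μT

The Biot–Savart field of a circular arc at its centre is B = μ₀Iφ/(4πR), with φ = 1.546 rad.
B = (4π×10⁻⁷ × 19.0 × 1.546) / (4π × 0.00905) = 3.25×10⁻⁴ T.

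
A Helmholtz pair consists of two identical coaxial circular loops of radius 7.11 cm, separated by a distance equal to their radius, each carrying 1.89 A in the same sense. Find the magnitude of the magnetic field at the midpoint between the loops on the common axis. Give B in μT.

Each loop contributes B = μ₀IR²/[2(R²+z²)^(3/2)] on the axis, with z measured from that loop.
Loop 1 (z = 0.03555 m): B₁ = 1.20×10⁻⁵ T. Loop 2 (z = 0.03555 m): B₂ = 1.20×10⁻⁵ T.
The fields add: B = B₁ + B₂ = 2.39×10⁻⁵ T.

B ≈ 23.9 μT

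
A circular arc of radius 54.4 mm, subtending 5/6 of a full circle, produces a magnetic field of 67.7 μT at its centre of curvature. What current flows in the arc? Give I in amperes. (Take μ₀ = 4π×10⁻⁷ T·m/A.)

For a circular arc, B = μ₀Iφ/(4πR) with φ in radians; here φ = 5.236 rad.
So I = 4πRB/(μ₀φ) = 4π × 0.0544 × 6.77×10⁻⁵ / (4π×10⁻⁷ × 5.236) = 7.03 A.

I ≈ 7.03 A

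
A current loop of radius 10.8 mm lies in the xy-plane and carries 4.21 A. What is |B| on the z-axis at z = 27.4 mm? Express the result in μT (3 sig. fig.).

B ≈ 12.1 μT

On the axis of a circular loop, B = μ₀IR² / [2(R²+z²)^(3/2)].
R² + z² = (0.0108)² + (0.0274)² = 0.0008674 m², and (R²+z²)^(3/2) = 2.55×10⁻⁵ m³.
B = (4π×10⁻⁷ × 4.21 × 0.0001166) / (2 × 2.55×10⁻⁵) = 1.21×10⁻⁵ T.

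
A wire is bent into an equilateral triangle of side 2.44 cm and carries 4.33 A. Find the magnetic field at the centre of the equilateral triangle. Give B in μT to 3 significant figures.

Each side is a finite straight segment at perpendicular distance d = a/(2 tan(π/3)) = 0.007044 m from the centre, with end-angles ±π/3.
One side contributes B₁ = (μ₀I/4πd)·2 sin(π/3) = 1.06×10⁻⁴ T.
All 3 sides add in the same direction: B = 3 × 1.06×10⁻⁴ = 3.19×10⁻⁴ T.

B ≈ 319 μT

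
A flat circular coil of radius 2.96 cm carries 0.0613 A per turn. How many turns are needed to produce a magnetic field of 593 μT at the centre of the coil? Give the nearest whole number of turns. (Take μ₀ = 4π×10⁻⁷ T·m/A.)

N = 456

For an N-turn coil, B = Nμ₀I/(2R). A single turn gives B₁ = 1.30×10⁻⁶ T with R = 0.0296 m.
N = B/B₁ = 5.93×10⁻⁴ / 1.30×10⁻⁶ = 455.73.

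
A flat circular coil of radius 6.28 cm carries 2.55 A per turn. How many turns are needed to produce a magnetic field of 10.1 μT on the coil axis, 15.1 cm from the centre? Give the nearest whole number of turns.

For an N-turn coil, B = Nμ₀IR²/[2(R²+z²)^(3/2)]. A single turn gives B₁ = 1.44×10⁻⁶ T with R = 0.0628 m, z = 0.151 m.
N = B/B₁ = 1.01×10⁻⁵ / 1.44×10⁻⁶ = 6.99.

N = 7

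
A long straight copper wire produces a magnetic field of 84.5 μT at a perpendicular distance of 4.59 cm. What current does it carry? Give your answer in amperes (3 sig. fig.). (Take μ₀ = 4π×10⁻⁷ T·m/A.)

I ≈ 19.4 A

For a long straight wire B = μ₀I/(2πd), so I = 2πdB/μ₀.
I = 2π × 0.0459 × 8.45×10⁻⁵ / (4π×10⁻⁷) = 19.4 A.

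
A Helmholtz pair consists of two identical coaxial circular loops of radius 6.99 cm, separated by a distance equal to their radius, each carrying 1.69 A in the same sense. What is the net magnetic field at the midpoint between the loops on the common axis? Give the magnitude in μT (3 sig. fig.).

Each loop contributes B = μ₀IR²/[2(R²+z²)^(3/2)] on the axis, with z measured from that loop.
Loop 1 (z = 0.03495 m): B₁ = 1.09×10⁻⁵ T. Loop 2 (z = 0.03495 m): B₂ = 1.09×10⁻⁵ T.
The fields add: B = B₁ + B₂ = 2.17×10⁻⁵ T.

B ≈ 21.7 μT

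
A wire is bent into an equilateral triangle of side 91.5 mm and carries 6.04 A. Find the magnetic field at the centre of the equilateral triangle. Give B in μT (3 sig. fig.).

Each side is a finite straight segment at perpendicular distance d = a/(2 tan(π/3)) = 0.02641 m from the centre, with end-angles ±π/3.
One side contributes B₁ = (μ₀I/4πd)·2 sin(π/3) = 3.96×10⁻⁵ T.
All 3 sides add in the same direction: B = 3 × 3.96×10⁻⁵ = 1.19×10⁻⁴ T.

B ≈ 119 μT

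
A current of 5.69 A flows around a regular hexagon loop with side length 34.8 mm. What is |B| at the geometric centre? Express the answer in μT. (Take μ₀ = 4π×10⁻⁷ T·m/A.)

B ≈ 113 μT

Each side is a finite straight segment at perpendicular distance d = a/(2 tan(π/6)) = 0.03014 m from the centre, with end-angles ±π/6.
One side contributes B₁ = (μ₀I/4πd)·2 sin(π/6) = 1.89×10⁻⁵ T.
All 6 sides add in the same direction: B = 6 × 1.89×10⁻⁵ = 1.13×10⁻⁴ T.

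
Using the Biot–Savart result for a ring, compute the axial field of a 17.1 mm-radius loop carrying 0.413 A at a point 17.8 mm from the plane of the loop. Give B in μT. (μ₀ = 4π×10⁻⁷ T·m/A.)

On the axis of a circular loop, B = μ₀IR² / [2(R²+z²)^(3/2)].
R² + z² = (0.0171)² + (0.0178)² = 0.0006092 m², and (R²+z²)^(3/2) = 1.50×10⁻⁵ m³.
B = (4π×10⁻⁷ × 0.413 × 0.0002924) / (2 × 1.50×10⁻⁵) = 5.05×10⁻⁶ T.

B ≈ 5.05 μT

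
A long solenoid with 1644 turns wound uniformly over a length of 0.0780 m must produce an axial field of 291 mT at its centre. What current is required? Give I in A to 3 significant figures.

Inside a long solenoid B = μ₀nI with n = 2.108×10⁴ m⁻¹, so I = B/(μ₀n).
I = 0.291 / (4π×10⁻⁷ × 2.108×10⁴) = 11.0 A.

I ≈ 11.0 A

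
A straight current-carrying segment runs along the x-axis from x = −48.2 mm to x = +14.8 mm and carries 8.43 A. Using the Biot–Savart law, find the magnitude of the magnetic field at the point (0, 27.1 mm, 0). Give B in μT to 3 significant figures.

B ≈ 42.0 μT

For a finite straight segment, B = (μ₀I/4πd)(sinθ₁ + sinθ₂), where θ₁, θ₂ are the angles from the perpendicular to each end.
The perpendicular distance is d = 0.0271 m; the end-offsets along the wire are a = 0.0482 m and b = 0.0148 m.
sinθ₁ = 0.0482/√(0.0482²+0.0271²) = 0.8717; sinθ₂ = 0.0148/√(0.0148²+0.0271²) = 0.4793.
B = (4π×10⁻⁷ × 8.43) / (4π × 0.0271) × (0.8717 + 0.4793) = 4.20×10⁻⁵ T.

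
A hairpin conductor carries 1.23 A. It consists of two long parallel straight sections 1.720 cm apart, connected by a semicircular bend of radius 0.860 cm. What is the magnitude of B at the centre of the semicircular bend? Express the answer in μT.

The semicircular arc contributes B_arc = μ₀I·π/(4πR) = μ₀I/(4R) = 4.49×10⁻⁵ T.
Each semi-infinite lead is at perpendicular distance R = 0.0086 m from the centre, with the perpendicular foot at its near end, so it contributes μ₀I/(4πR); both point the same way, together 2.86×10⁻⁵ T.
Arc and leads all point the same direction: B = 4.49×10⁻⁵ + 2.86×10⁻⁵ = 7.35×10⁻⁵ T.

B ≈ 73.5 μT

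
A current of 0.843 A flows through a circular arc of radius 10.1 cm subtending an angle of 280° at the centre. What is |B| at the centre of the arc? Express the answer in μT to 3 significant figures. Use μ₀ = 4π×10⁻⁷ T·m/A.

B ≈ 4.08 μT

The Biot–Savart field of a circular arc at its centre is B = μ₀Iφ/(4πR), with φ = 4.887 rad.
B = (4π×10⁻⁷ × 0.843 × 4.887) / (4π × 0.101) = 4.08×10⁻⁶ T.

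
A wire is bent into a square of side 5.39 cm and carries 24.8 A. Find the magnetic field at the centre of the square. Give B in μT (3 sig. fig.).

B ≈ 521 μT

Each side is a finite straight segment at perpendicular distance d = a/(2 tan(π/4)) = 0.02695 m from the centre, with end-angles ±π/4.
One side contributes B₁ = (μ₀I/4πd)·2 sin(π/4) = 1.30×10⁻⁴ T.
All 4 sides add in the same direction: B = 4 × 1.30×10⁻⁴ = 5.21×10⁻⁴ T.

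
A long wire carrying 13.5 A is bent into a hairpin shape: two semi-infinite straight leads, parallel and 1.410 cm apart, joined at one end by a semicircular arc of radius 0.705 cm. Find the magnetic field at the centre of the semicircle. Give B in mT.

B ≈ 0.985 mT

The semicircular arc contributes B_arc = μ₀I·π/(4πR) = μ₀I/(4R) = 6.02×10⁻⁴ T.
Each semi-infinite lead is at perpendicular distance R = 0.00705 m from the centre, with the perpendicular foot at its near end, so it contributes μ₀I/(4πR); both point the same way, together 3.83×10⁻⁴ T.
Arc and leads all point the same direction: B = 6.02×10⁻⁴ + 3.83×10⁻⁴ = 9.85×10⁻⁴ T.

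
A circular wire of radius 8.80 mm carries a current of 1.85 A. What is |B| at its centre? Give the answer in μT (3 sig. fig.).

B ≈ 132 μT

At the centre of a circular loop the Biot–Savart law gives B = μ₀I/(2R).
B = (4π×10⁻⁷ × 1.85) / (2 × 0.0088) = 1.32×10⁻⁴ T.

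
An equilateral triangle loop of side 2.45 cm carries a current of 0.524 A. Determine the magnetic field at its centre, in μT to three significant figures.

B ≈ 38.5 μT

Each side is a finite straight segment at perpendicular distance d = a/(2 tan(π/3)) = 0.007073 m from the centre, with end-angles ±π/3.
One side contributes B₁ = (μ₀I/4πd)·2 sin(π/3) = 1.28×10⁻⁵ T.
All 3 sides add in the same direction: B = 3 × 1.28×10⁻⁵ = 3.85×10⁻⁵ T.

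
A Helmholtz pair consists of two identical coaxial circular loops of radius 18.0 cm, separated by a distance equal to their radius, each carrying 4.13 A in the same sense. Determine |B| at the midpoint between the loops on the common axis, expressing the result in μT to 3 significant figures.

B ≈ 20.6 μT

Each loop contributes B = μ₀IR²/[2(R²+z²)^(3/2)] on the axis, with z measured from that loop.
Loop 1 (z = 0.09 m): B₁ = 1.03×10⁻⁵ T. Loop 2 (z = 0.09 m): B₂ = 1.03×10⁻⁵ T.
The fields add: B = B₁ + B₂ = 2.06×10⁻⁵ T.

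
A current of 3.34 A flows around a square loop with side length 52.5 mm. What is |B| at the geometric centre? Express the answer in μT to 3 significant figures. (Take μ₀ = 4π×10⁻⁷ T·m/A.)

Each side is a finite straight segment at perpendicular distance d = a/(2 tan(π/4)) = 0.02625 m from the centre, with end-angles ±π/4.
One side contributes B₁ = (μ₀I/4πd)·2 sin(π/4) = 1.80×10⁻⁵ T.
All 4 sides add in the same direction: B = 4 × 1.80×10⁻⁵ = 7.20×10⁻⁵ T.

B ≈ 72.0 μT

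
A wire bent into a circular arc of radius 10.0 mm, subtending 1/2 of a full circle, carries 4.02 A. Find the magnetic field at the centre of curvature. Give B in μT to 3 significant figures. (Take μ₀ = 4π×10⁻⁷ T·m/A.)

B ≈ 126 μT

The Biot–Savart field of a circular arc at its centre is B = μ₀Iφ/(4πR), with φ = 3.142 rad.
B = (4π×10⁻⁷ × 4.02 × 3.142) / (4π × 0.01) = 1.26×10⁻⁴ T.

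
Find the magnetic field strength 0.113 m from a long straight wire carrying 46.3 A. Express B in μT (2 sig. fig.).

For an infinitely long straight wire, B = μ₀I/(2πd).
B = (4π×10⁻⁷ × 46.3) / (2π × 0.113) = 8.19×10⁻⁵ T.

B ≈ 82 μT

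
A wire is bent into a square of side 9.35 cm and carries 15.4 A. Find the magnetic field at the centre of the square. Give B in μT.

B ≈ 186 μT

Each side is a finite straight segment at perpendicular distance d = a/(2 tan(π/4)) = 0.04675 m from the centre, with end-angles ±π/4.
One side contributes B₁ = (μ₀I/4πd)·2 sin(π/4) = 4.66×10⁻⁵ T.
All 4 sides add in the same direction: B = 4 × 4.66×10⁻⁵ = 1.86×10⁻⁴ T.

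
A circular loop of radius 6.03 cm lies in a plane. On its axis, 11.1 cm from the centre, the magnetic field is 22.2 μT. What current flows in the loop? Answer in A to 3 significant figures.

I ≈ 19.6 A

On the axis of a loop, B = μ₀IR²/[2(R²+z²)^(3/2)], so I = 2B(R²+z²)^(3/2)/(μ₀R²).
R² + z² = 0.003636 + 0.01232 = 0.01596 m²; raised to 3/2 gives 2.02×10⁻³ m³.
I = 2 × 2.22×10⁻⁵ × 2.02×10⁻³ / (1.26×10⁻⁶ × 0.003636) = 19.6 A.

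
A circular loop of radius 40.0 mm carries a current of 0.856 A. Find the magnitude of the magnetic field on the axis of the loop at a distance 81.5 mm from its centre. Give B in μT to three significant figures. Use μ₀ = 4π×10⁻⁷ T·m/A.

On the axis of a circular loop, B = μ₀IR² / [2(R²+z²)^(3/2)].
R² + z² = (0.04)² + (0.0815)² = 0.008242 m², and (R²+z²)^(3/2) = 7.48×10⁻⁴ m³.
B = (4π×10⁻⁷ × 0.856 × 0.0016) / (2 × 7.48×10⁻⁴) = 1.15×10⁻⁶ T.

B ≈ 1.15 μT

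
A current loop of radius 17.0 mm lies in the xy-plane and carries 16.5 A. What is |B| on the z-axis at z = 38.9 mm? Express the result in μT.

B ≈ 39.2 μT

On the axis of a circular loop, B = μ₀IR² / [2(R²+z²)^(3/2)].
R² + z² = (0.017)² + (0.0389)² = 0.001802 m², and (R²+z²)^(3/2) = 7.65×10⁻⁵ m³.
B = (4π×10⁻⁷ × 16.5 × 0.000289) / (2 × 7.65×10⁻⁵) = 3.92×10⁻⁵ T.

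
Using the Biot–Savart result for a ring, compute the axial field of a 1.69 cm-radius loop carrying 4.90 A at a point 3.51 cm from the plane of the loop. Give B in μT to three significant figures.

On the axis of a circular loop, B = μ₀IR² / [2(R²+z²)^(3/2)].
R² + z² = (0.0169)² + (0.0351)² = 0.001518 m², and (R²+z²)^(3/2) = 5.91×10⁻⁵ m³.
B = (4π×10⁻⁷ × 4.90 × 0.0002856) / (2 × 5.91×10⁻⁵) = 1.49×10⁻⁵ T.

B ≈ 14.9 μT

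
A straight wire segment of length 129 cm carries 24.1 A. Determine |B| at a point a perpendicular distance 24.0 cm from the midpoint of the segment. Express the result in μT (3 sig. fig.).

B ≈ 18.8 μT

For a finite straight segment, B = (μ₀I/4πd)(sinθ₁ + sinθ₂), where θ₁, θ₂ are the angles from the perpendicular to each end.
The perpendicular from the point meets the wire at its midpoint, so each end is L/2 = 0.645 m away along the wire.
sinθ₁ = 0.645/√(0.645²+0.24²) = 0.9372; sinθ₂ = 0.645/√(0.645²+0.24²) = 0.9372.
B = (4π×10⁻⁷ × 24.1) / (4π × 0.24) × (0.9372 + 0.9372) = 1.88×10⁻⁵ T.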